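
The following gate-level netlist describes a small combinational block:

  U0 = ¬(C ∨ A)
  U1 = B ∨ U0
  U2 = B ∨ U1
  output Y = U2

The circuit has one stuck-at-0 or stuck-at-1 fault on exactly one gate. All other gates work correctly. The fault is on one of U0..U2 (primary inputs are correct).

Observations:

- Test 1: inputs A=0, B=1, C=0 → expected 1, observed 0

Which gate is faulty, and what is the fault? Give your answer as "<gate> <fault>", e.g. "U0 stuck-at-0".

Fault-free values for test 1 (A=0, B=1, C=0): U0=1, U1=1, U2=1, giving Y=1. Observed 0.
Test 1: faults giving observed 0 are {U2 stuck-at-0}.
Only U2 stuck-at-0 is consistent with every test.

U2 stuck-at-0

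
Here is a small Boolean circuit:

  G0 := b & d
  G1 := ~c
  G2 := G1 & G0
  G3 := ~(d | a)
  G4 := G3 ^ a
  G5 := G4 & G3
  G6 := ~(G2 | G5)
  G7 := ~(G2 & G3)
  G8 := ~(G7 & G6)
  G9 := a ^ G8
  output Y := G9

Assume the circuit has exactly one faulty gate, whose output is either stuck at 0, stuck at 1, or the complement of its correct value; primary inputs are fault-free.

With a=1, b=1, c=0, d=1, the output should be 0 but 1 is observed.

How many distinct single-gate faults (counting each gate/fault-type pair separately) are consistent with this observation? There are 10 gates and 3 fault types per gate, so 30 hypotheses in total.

12

Fault-free: G0=1, G1=1, G2=1, G3=0, G4=1, G5=0, G6=0, G7=1, G8=1, G9=0 → 0. Observed 1.
  G0: stuck-at-0, inverted output ✓; others ✗
  G1: stuck-at-0, inverted output ✓; others ✗
  G2: stuck-at-0, inverted output ✓; others ✗
  G3: none of the 3 fault types match ✗
  G4: none of the 3 fault types match ✗
  G5: none of the 3 fault types match ✗
  G6: stuck-at-1, inverted output ✓; others ✗
  G7: none of the 3 fault types match ✗
  G8: stuck-at-0, inverted output ✓; others ✗
  G9: stuck-at-1, inverted output ✓; others ✗
Consistent faults: {G0 stuck-at-0, G0 inverted output, G1 stuck-at-0, G1 inverted output, G2 stuck-at-0, G2 inverted output, G6 stuck-at-1, G6 inverted output, G8 stuck-at-0, G8 inverted output, G9 stuck-at-1, G9 inverted output} — 12 in all.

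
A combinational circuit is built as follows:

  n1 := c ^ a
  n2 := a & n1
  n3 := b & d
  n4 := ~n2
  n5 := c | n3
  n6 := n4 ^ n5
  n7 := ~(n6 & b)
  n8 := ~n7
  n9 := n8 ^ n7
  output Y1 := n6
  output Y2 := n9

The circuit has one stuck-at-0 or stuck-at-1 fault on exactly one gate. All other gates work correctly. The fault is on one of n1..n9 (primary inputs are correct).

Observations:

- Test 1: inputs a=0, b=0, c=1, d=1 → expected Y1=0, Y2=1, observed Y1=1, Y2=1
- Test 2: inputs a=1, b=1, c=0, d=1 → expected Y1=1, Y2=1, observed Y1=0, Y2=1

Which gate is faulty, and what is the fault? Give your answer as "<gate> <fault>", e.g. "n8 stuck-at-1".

n5 stuck-at-0

Fault-free values for test 1 (a=0, b=0, c=1, d=1): n1=1, n2=0, n3=0, n4=1, n5=1, n6=0, n7=1, n8=0, n9=1, giving Y1=0, Y2=1. Observed Y1=1, Y2=1.
Test 1: faults giving observed Y1=1, Y2=1 are {n2 stuck-at-1, n4 stuck-at-0, n5 stuck-at-0, n6 stuck-at-1}.
Test 2 (a=1, b=1, c=0, d=1): fault-free n1=1, n2=1, n3=1, n4=0, n5=1, n6=1, n7=0, n8=1, n9=1 → Y1=1, Y2=1; observed Y1=0, Y2=1. Eliminates n2 stuck-at-1, n4 stuck-at-0, n6 stuck-at-1.
Only n5 stuck-at-0 is consistent with every test.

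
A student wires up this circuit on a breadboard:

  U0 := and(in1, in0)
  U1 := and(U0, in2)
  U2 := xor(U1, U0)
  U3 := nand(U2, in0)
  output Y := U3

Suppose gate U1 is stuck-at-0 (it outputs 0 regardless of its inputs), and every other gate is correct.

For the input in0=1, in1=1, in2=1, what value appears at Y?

Propagate with U1 forced: U0=1, U1=0 [stuck-at-0], U2=1, U3=0.
So Y = 0. (Without the fault it would be 1.)

0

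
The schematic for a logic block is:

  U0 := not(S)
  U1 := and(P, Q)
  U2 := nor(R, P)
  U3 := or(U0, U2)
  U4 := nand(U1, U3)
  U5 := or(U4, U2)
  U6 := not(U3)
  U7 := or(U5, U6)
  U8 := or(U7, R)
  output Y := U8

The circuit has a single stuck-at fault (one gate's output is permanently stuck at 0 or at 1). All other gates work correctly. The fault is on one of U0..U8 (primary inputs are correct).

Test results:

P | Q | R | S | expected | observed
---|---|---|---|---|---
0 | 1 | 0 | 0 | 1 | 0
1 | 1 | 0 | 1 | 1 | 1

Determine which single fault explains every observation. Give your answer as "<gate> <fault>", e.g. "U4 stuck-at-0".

Fault-free values for test 1 (P=0, Q=1, R=0, S=0): U0=1, U1=0, U2=1, U3=1, U4=1, U5=1, U6=0, U7=1, U8=1, giving Y=1. Observed 0.
Test 1: faults giving observed 0 are {U5 stuck-at-0, U7 stuck-at-0, U8 stuck-at-0}.
Test 2 (P=1, Q=1, R=0, S=1): fault-free U0=0, U1=1, U2=0, U3=0, U4=1, U5=1, U6=1, U7=1, U8=1 → 1; observed 1. Eliminates U7 stuck-at-0, U8 stuck-at-0.
Only U5 stuck-at-0 is consistent with every test.

U5 stuck-at-0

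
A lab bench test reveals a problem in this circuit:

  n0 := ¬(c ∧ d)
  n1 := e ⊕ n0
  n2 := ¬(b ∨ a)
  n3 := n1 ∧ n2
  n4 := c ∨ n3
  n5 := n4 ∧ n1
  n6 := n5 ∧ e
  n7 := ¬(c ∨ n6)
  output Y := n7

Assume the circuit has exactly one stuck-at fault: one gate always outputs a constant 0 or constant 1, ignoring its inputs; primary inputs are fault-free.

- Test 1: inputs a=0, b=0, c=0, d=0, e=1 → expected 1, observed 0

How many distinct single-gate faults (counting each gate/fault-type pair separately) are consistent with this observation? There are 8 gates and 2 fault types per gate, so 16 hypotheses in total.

Fault-free: n0=1, n1=0, n2=1, n3=0, n4=0, n5=0, n6=0, n7=1 → 1. Observed 0.
  n0: stuck-at-0 ✓; others ✗
  n1: stuck-at-1 ✓; others ✗
  n2: none of the 2 fault types match ✗
  n3: none of the 2 fault types match ✗
  n4: none of the 2 fault types match ✗
  n5: stuck-at-1 ✓; others ✗
  n6: stuck-at-1 ✓; others ✗
  n7: stuck-at-0 ✓; others ✗
Consistent faults: {n0 stuck-at-0, n1 stuck-at-1, n5 stuck-at-1, n6 stuck-at-1, n7 stuck-at-0} — 5 in all.

5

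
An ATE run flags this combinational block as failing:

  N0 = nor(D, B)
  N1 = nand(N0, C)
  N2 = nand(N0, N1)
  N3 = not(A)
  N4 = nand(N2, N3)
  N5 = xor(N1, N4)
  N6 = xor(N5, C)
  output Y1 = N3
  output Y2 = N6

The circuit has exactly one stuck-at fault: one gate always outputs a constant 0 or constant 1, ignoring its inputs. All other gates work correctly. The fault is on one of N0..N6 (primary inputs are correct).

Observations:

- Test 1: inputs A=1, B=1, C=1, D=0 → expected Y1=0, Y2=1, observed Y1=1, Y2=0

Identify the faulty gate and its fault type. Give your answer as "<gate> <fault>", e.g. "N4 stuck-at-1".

N3 stuck-at-1

Fault-free values for test 1 (A=1, B=1, C=1, D=0): N0=0, N1=1, N2=1, N3=0, N4=1, N5=0, N6=1, giving Y1=0, Y2=1. Observed Y1=1, Y2=0.
Test 1: faults giving observed Y1=1, Y2=0 are {N3 stuck-at-1}.
Only N3 stuck-at-1 is consistent with every test.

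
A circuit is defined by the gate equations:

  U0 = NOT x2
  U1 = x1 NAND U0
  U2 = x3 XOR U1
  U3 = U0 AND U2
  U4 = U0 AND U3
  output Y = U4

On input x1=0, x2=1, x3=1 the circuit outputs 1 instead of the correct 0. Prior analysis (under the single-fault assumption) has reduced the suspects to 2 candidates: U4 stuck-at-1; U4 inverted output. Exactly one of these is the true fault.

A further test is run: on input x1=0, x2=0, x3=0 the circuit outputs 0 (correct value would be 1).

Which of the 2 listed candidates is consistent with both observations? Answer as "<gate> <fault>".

Evaluate each candidate on input x1=0, x2=0, x3=0:
  U4 stuck-at-1: U0=1, U1=1, U2=1, U3=1, U4=1 [stuck-at-1] → 1 — eliminated
  U4 inverted output: U0=1, U1=1, U2=1, U3=1, U4=0 [inverted output] → 0 — matches
Only U4 inverted output reproduces the observed 0.

U4 inverted output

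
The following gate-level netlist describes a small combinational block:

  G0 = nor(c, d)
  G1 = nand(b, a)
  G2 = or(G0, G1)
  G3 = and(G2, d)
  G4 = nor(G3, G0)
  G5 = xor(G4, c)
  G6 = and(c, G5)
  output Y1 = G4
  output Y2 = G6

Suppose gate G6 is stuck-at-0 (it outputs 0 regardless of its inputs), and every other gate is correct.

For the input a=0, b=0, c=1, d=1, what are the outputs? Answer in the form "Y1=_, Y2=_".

Y1=0, Y2=0

Propagate with G6 forced: G0=0, G1=1, G2=1, G3=1, G4=0, G5=1, G6=0 [stuck-at-0].
So the outputs are Y1=0, Y2=0. (Without the fault they would be Y1=0, Y2=1.)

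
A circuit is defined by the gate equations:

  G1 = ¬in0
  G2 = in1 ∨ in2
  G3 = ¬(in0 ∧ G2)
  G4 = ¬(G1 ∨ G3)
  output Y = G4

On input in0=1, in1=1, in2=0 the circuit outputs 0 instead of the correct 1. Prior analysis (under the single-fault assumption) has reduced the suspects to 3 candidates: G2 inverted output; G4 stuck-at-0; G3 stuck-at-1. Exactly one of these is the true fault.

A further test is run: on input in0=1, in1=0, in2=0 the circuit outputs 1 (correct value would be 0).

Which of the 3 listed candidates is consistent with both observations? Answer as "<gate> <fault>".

G2 inverted output

Evaluate each candidate on input in0=1, in1=0, in2=0:
  G2 inverted output: G1=0, G2=1 [inverted output], G3=0, G4=1 → 1 — matches
  G4 stuck-at-0: G1=0, G2=0, G3=1, G4=0 [stuck-at-0] → 0 — eliminated
  G3 stuck-at-1: G1=0, G2=0, G3=1 [stuck-at-1], G4=0 → 0 — eliminated
Only G2 inverted output reproduces the observed 1.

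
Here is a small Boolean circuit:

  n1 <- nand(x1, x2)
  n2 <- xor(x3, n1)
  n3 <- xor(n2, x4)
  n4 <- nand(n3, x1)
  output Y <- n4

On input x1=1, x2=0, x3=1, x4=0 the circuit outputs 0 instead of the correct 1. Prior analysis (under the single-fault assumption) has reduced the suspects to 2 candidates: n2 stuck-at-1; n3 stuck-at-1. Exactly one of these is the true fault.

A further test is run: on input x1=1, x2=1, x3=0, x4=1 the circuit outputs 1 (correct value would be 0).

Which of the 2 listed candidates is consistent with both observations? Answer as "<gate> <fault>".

Evaluate each candidate on input x1=1, x2=1, x3=0, x4=1:
  n2 stuck-at-1: n1=0, n2=1 [stuck-at-1], n3=0, n4=1 → 1 — matches
  n3 stuck-at-1: n1=0, n2=0, n3=1 [stuck-at-1], n4=0 → 0 — eliminated
Only n2 stuck-at-1 reproduces the observed 1.

n2 stuck-at-1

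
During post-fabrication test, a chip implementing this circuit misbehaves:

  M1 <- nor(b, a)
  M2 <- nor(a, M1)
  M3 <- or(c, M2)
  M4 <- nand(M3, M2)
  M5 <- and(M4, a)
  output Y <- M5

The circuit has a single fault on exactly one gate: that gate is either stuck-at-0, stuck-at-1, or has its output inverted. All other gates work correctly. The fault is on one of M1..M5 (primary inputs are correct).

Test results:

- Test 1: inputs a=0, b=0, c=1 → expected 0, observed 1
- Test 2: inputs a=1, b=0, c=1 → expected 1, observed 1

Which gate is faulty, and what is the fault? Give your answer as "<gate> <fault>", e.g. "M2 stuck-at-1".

Fault-free values for test 1 (a=0, b=0, c=1): M1=1, M2=0, M3=1, M4=1, M5=0, giving Y=0. Observed 1.
Test 1: faults giving observed 1 are {M5 stuck-at-1, M5 inverted output}.
Test 2 (a=1, b=0, c=1): fault-free M1=0, M2=0, M3=1, M4=1, M5=1 → 1; observed 1. Eliminates M5 inverted output.
Only M5 stuck-at-1 is consistent with every test.

M5 stuck-at-1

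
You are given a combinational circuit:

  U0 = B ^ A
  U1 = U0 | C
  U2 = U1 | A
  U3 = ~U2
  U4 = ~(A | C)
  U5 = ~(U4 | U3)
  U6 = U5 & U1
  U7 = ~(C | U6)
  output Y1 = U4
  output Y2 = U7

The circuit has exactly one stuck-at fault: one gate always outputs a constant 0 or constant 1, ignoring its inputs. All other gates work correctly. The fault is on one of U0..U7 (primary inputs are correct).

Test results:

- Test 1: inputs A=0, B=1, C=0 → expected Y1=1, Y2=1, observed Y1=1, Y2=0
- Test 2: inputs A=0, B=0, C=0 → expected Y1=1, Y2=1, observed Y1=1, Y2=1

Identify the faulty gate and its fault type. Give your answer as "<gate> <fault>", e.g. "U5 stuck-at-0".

U5 stuck-at-1

Fault-free values for test 1 (A=0, B=1, C=0): U0=1, U1=1, U2=1, U3=0, U4=1, U5=0, U6=0, U7=1, giving Y1=1, Y2=1. Observed Y1=1, Y2=0.
Test 1: faults giving observed Y1=1, Y2=0 are {U5 stuck-at-1, U6 stuck-at-1, U7 stuck-at-0}.
Test 2 (A=0, B=0, C=0): fault-free U0=0, U1=0, U2=0, U3=1, U4=1, U5=0, U6=0, U7=1 → Y1=1, Y2=1; observed Y1=1, Y2=1. Eliminates U6 stuck-at-1, U7 stuck-at-0.
Only U5 stuck-at-1 is consistent with every test.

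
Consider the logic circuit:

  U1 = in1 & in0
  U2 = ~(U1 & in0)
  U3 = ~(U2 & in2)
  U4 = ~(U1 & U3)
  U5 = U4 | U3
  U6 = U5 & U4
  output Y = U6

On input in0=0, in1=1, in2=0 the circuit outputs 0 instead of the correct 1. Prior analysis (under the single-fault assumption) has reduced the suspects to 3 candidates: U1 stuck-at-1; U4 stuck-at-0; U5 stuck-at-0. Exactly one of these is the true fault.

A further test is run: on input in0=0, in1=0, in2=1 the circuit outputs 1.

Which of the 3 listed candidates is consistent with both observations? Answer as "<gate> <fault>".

U1 stuck-at-1

Evaluate each candidate on input in0=0, in1=0, in2=1:
  U1 stuck-at-1: U1=1 [stuck-at-1], U2=1, U3=0, U4=1, U5=1, U6=1 → 1 — matches
  U4 stuck-at-0: U1=0, U2=1, U3=0, U4=0 [stuck-at-0], U5=0, U6=0 → 0 — eliminated
  U5 stuck-at-0: U1=0, U2=1, U3=0, U4=1, U5=0 [stuck-at-0], U6=0 → 0 — eliminated
Only U1 stuck-at-1 reproduces the observed 1.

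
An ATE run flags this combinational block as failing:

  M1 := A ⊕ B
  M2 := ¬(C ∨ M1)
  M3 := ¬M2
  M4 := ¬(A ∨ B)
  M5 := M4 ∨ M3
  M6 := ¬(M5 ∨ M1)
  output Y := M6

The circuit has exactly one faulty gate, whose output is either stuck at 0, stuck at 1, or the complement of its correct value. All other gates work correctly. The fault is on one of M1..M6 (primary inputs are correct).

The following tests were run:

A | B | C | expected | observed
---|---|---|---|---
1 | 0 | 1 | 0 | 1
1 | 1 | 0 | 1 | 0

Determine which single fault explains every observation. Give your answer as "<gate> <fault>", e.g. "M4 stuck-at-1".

M6 inverted output

Fault-free values for test 1 (A=1, B=0, C=1): M1=1, M2=0, M3=1, M4=0, M5=1, M6=0, giving Y=0. Observed 1.
Test 1: faults giving observed 1 are {M6 stuck-at-1, M6 inverted output}.
Test 2 (A=1, B=1, C=0): fault-free M1=0, M2=1, M3=0, M4=0, M5=0, M6=1 → 1; observed 0. Eliminates M6 stuck-at-1.
Only M6 inverted output is consistent with every test.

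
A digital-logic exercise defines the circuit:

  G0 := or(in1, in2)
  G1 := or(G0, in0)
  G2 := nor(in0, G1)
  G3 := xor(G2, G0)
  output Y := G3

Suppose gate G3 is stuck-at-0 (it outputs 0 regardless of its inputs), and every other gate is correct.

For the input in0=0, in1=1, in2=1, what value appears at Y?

0

Propagate with G3 forced: G0=1, G1=1, G2=0, G3=0 [stuck-at-0].
So Y = 0. (Without the fault it would be 1.)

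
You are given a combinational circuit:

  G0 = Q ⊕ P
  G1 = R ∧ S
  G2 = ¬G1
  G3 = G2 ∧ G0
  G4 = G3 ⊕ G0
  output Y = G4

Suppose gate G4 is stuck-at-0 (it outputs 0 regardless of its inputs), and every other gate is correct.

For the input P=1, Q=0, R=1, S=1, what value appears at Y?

0

Propagate with G4 forced: G0=1, G1=1, G2=0, G3=0, G4=0 [stuck-at-0].
So Y = 0. (Without the fault it would be 1.)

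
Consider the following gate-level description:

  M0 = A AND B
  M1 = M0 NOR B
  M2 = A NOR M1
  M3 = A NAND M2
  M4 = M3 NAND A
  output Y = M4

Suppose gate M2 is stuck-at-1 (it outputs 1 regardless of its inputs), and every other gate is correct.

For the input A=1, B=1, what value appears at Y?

1

Propagate with M2 forced: M0=1, M1=0, M2=1 [stuck-at-1], M3=0, M4=1.
So Y = 1. (Without the fault it would be 0.)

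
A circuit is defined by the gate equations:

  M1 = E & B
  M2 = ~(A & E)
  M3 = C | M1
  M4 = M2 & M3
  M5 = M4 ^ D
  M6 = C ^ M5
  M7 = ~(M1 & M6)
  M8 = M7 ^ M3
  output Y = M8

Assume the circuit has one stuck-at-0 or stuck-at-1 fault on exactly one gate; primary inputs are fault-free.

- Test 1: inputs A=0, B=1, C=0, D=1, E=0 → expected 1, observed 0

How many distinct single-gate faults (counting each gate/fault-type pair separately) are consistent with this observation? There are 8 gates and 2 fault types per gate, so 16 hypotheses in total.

Fault-free: M1=0, M2=1, M3=0, M4=0, M5=1, M6=1, M7=1, M8=1 → 1. Observed 0.
  M1: stuck-at-1 ✓; others ✗
  M2: none of the 2 fault types match ✗
  M3: stuck-at-1 ✓; others ✗
  M4: none of the 2 fault types match ✗
  M5: none of the 2 fault types match ✗
  M6: none of the 2 fault types match ✗
  M7: stuck-at-0 ✓; others ✗
  M8: stuck-at-0 ✓; others ✗
Consistent faults: {M1 stuck-at-1, M3 stuck-at-1, M7 stuck-at-0, M8 stuck-at-0} — 4 in all.

4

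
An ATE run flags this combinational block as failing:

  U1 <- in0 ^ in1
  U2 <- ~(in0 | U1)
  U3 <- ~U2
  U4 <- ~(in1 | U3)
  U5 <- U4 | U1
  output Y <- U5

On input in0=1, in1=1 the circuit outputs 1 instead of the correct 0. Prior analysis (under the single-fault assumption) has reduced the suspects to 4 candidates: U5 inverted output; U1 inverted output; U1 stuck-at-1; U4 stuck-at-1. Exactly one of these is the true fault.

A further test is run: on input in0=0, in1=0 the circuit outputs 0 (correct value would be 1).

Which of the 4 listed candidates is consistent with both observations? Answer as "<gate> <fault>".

U5 inverted output

Evaluate each candidate on input in0=0, in1=0:
  U5 inverted output: U1=0, U2=1, U3=0, U4=1, U5=0 [inverted output] → 0 — matches
  U1 inverted output: U1=1 [inverted output], U2=0, U3=1, U4=0, U5=1 → 1 — eliminated
  U1 stuck-at-1: U1=1 [stuck-at-1], U2=0, U3=1, U4=0, U5=1 → 1 — eliminated
  U4 stuck-at-1: U1=0, U2=1, U3=0, U4=1 [stuck-at-1], U5=1 → 1 — eliminated
Only U5 inverted output reproduces the observed 0.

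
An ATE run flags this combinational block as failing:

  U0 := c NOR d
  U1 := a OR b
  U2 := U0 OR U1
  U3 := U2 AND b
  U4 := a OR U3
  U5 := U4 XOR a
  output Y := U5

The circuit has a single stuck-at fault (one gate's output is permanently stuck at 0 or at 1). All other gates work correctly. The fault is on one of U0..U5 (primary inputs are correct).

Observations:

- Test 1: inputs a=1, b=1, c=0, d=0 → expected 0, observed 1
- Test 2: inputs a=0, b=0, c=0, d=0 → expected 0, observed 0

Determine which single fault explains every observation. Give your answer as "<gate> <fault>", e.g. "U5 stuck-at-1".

U4 stuck-at-0

Fault-free values for test 1 (a=1, b=1, c=0, d=0): U0=1, U1=1, U2=1, U3=1, U4=1, U5=0, giving Y=0. Observed 1.
Test 1: faults giving observed 1 are {U4 stuck-at-0, U5 stuck-at-1}.
Test 2 (a=0, b=0, c=0, d=0): fault-free U0=1, U1=0, U2=1, U3=0, U4=0, U5=0 → 0; observed 0. Eliminates U5 stuck-at-1.
Only U4 stuck-at-0 is consistent with every test.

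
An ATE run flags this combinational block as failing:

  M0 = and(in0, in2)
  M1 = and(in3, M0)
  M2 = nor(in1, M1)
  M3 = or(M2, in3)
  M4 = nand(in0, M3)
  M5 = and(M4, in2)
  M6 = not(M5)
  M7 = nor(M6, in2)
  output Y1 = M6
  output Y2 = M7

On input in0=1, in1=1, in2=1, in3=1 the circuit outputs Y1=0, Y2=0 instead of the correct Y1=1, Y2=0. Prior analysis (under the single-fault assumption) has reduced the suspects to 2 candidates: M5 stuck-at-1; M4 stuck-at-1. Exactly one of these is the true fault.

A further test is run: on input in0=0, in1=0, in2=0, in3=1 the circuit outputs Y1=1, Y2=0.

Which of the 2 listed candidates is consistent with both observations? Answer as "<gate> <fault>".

Evaluate each candidate on input in0=0, in1=0, in2=0, in3=1:
  M5 stuck-at-1: M0=0, M1=0, M2=1, M3=1, M4=1, M5=1 [stuck-at-1], M6=0, M7=1 → Y1=0, Y2=1 — eliminated
  M4 stuck-at-1: M0=0, M1=0, M2=1, M3=1, M4=1 [stuck-at-1], M5=0, M6=1, M7=0 → Y1=1, Y2=0 — matches
Only M4 stuck-at-1 reproduces the observed Y1=1, Y2=0.

M4 stuck-at-1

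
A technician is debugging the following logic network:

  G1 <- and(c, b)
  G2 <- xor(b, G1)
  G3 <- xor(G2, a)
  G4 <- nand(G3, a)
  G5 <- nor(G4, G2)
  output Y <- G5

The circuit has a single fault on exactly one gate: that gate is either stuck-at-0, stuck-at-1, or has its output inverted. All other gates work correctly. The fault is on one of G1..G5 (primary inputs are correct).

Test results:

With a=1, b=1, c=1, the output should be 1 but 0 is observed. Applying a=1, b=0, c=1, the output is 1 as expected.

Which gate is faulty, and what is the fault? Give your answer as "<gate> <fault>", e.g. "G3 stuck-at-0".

G1 stuck-at-0

Fault-free values for test 1 (a=1, b=1, c=1): G1=1, G2=0, G3=1, G4=0, G5=1, giving Y=1. Observed 0.
Test 1: faults giving observed 0 are {G1 stuck-at-0, G1 inverted output, G2 stuck-at-1, G2 inverted output, G3 stuck-at-0, G3 inverted output, G4 stuck-at-1, G4 inverted output, G5 stuck-at-0, G5 inverted output}.
Test 2 (a=1, b=0, c=1): fault-free G1=0, G2=0, G3=1, G4=0, G5=1 → 1; observed 1. Eliminates G1 inverted output, G2 stuck-at-1, G2 inverted output, G3 stuck-at-0, G3 inverted output, G4 stuck-at-1, G4 inverted output, G5 stuck-at-0, G5 inverted output.
Only G1 stuck-at-0 is consistent with every test.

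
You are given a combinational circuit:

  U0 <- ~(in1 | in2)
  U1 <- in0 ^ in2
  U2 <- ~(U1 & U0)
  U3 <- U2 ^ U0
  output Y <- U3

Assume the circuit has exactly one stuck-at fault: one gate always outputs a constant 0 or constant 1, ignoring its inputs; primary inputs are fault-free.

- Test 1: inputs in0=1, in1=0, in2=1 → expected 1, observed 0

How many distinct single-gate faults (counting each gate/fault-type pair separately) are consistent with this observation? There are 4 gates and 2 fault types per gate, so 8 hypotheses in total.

Fault-free: U0=0, U1=0, U2=1, U3=1 → 1. Observed 0.
  U0 stuck-at-0: output 1 ✗
  U0 stuck-at-1: output 0 ✓
  U1 stuck-at-0: output 1 ✗
  U1 stuck-at-1: output 1 ✗
  U2 stuck-at-0: output 0 ✓
  U2 stuck-at-1: output 1 ✗
  U3 stuck-at-0: output 0 ✓
  U3 stuck-at-1: output 1 ✗
Consistent faults: {U0 stuck-at-1, U2 stuck-at-0, U3 stuck-at-0} — 3 in all.

3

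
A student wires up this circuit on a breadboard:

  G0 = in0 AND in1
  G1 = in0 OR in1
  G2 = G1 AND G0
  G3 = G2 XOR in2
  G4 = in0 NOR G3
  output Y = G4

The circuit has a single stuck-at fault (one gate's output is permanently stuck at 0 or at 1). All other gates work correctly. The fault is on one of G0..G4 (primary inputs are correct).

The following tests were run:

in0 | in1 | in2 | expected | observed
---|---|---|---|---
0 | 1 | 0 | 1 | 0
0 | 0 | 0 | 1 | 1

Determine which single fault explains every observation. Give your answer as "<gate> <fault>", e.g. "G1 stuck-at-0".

Fault-free values for test 1 (in0=0, in1=1, in2=0): G0=0, G1=1, G2=0, G3=0, G4=1, giving Y=1. Observed 0.
Test 1: faults giving observed 0 are {G0 stuck-at-1, G2 stuck-at-1, G3 stuck-at-1, G4 stuck-at-0}.
Test 2 (in0=0, in1=0, in2=0): fault-free G0=0, G1=0, G2=0, G3=0, G4=1 → 1; observed 1. Eliminates G2 stuck-at-1, G3 stuck-at-1, G4 stuck-at-0.
Only G0 stuck-at-1 is consistent with every test.

G0 stuck-at-1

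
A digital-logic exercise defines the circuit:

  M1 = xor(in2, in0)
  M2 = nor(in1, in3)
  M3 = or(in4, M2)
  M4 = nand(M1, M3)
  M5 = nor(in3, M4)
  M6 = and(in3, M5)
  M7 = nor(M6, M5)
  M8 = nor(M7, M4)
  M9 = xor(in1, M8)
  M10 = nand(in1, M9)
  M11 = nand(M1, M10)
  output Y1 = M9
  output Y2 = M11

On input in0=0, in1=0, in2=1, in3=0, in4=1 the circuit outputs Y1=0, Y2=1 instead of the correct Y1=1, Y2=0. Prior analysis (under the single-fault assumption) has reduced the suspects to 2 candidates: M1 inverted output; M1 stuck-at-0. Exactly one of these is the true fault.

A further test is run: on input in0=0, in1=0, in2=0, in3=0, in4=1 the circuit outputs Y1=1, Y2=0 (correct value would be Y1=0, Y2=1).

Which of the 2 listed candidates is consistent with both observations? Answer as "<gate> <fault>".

M1 inverted output

Evaluate each candidate on input in0=0, in1=0, in2=0, in3=0, in4=1:
  M1 inverted output: M1=1 [inverted output], M2=1, M3=1, M4=0, M5=1, M6=0, M7=0, M8=1, M9=1, M10=1, M11=0 → Y1=1, Y2=0 — matches
  M1 stuck-at-0: M1=0 [stuck-at-0], M2=1, M3=1, M4=1, M5=0, M6=0, M7=1, M8=0, M9=0, M10=1, M11=1 → Y1=0, Y2=1 — eliminated
Only M1 inverted output reproduces the observed Y1=1, Y2=0.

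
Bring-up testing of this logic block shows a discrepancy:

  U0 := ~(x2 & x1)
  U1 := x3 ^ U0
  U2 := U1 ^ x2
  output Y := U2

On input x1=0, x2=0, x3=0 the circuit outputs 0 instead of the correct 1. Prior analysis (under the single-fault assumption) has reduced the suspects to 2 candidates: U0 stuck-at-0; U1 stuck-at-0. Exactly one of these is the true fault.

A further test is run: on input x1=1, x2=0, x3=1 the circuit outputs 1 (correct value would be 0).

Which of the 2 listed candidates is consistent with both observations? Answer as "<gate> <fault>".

Evaluate each candidate on input x1=1, x2=0, x3=1:
  U0 stuck-at-0: U0=0 [stuck-at-0], U1=1, U2=1 → 1 — matches
  U1 stuck-at-0: U0=1, U1=0 [stuck-at-0], U2=0 → 0 — eliminated
Only U0 stuck-at-0 reproduces the observed 1.

U0 stuck-at-0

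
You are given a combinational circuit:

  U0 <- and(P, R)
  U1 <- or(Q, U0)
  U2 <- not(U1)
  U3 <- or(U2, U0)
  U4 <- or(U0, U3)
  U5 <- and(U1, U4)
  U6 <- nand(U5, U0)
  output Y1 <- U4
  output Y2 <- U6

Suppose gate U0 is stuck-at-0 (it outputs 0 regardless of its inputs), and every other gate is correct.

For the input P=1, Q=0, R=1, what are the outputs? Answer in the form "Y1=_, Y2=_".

Y1=1, Y2=1

Propagate with U0 forced: U0=0 [stuck-at-0], U1=0, U2=1, U3=1, U4=1, U5=0, U6=1.
So the outputs are Y1=1, Y2=1. (Without the fault they would be Y1=1, Y2=0.)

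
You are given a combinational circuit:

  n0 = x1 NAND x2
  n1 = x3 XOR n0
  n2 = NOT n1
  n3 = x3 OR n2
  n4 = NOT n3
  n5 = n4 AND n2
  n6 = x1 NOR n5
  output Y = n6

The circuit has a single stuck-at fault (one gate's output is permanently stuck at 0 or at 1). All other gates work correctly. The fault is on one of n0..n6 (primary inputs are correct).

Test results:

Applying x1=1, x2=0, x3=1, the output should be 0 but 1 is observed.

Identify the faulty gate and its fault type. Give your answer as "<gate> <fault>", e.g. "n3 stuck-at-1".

n6 stuck-at-1

Fault-free values for test 1 (x1=1, x2=0, x3=1): n0=1, n1=0, n2=1, n3=1, n4=0, n5=0, n6=0, giving Y=0. Observed 1.
Test 1: faults giving observed 1 are {n6 stuck-at-1}.
Only n6 stuck-at-1 is consistent with every test.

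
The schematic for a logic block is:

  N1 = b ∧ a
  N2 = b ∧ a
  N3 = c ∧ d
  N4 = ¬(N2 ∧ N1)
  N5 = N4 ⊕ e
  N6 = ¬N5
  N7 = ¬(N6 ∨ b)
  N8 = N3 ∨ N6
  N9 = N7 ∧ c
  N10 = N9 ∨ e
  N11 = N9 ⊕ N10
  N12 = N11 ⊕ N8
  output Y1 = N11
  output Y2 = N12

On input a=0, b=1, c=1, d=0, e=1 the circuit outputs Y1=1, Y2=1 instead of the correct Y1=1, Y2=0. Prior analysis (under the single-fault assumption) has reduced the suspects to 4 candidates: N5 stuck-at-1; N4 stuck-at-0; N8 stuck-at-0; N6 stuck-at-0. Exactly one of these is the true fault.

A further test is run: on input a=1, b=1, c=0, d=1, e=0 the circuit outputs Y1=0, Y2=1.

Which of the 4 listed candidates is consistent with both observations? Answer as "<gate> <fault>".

N4 stuck-at-0

Evaluate each candidate on input a=1, b=1, c=0, d=1, e=0:
  N5 stuck-at-1: N1=1, N2=1, N3=0, N4=0, N5=1 [stuck-at-1], N6=0, N7=0, N8=0, N9=0, N10=0, N11=0, N12=0 → Y1=0, Y2=0 — eliminated
  N4 stuck-at-0: N1=1, N2=1, N3=0, N4=0 [stuck-at-0], N5=0, N6=1, N7=0, N8=1, N9=0, N10=0, N11=0, N12=1 → Y1=0, Y2=1 — matches
  N8 stuck-at-0: N1=1, N2=1, N3=0, N4=0, N5=0, N6=1, N7=0, N8=0 [stuck-at-0], N9=0, N10=0, N11=0, N12=0 → Y1=0, Y2=0 — eliminated
  N6 stuck-at-0: N1=1, N2=1, N3=0, N4=0, N5=0, N6=0 [stuck-at-0], N7=0, N8=0, N9=0, N10=0, N11=0, N12=0 → Y1=0, Y2=0 — eliminated
Only N4 stuck-at-0 reproduces the observed Y1=0, Y2=1.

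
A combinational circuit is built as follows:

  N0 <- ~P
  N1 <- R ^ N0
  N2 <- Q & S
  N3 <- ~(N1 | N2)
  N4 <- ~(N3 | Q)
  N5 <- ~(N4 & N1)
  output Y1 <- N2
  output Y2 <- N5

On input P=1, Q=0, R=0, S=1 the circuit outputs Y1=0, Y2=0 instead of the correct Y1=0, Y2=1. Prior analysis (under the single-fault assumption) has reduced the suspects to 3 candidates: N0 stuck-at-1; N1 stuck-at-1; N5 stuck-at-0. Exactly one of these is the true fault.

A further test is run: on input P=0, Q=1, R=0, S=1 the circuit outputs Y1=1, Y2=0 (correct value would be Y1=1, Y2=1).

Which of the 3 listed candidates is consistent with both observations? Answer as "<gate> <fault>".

N5 stuck-at-0

Evaluate each candidate on input P=0, Q=1, R=0, S=1:
  N0 stuck-at-1: N0=1 [stuck-at-1], N1=1, N2=1, N3=0, N4=0, N5=1 → Y1=1, Y2=1 — eliminated
  N1 stuck-at-1: N0=1, N1=1 [stuck-at-1], N2=1, N3=0, N4=0, N5=1 → Y1=1, Y2=1 — eliminated
  N5 stuck-at-0: N0=1, N1=1, N2=1, N3=0, N4=0, N5=0 [stuck-at-0] → Y1=1, Y2=0 — matches
Only N5 stuck-at-0 reproduces the observed Y1=1, Y2=0.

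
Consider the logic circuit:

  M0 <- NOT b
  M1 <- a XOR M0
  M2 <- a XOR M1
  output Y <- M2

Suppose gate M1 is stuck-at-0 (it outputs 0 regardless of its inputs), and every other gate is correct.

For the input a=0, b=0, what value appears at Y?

0

Propagate with M1 forced: M0=1, M1=0 [stuck-at-0], M2=0.
So Y = 0. (Without the fault it would be 1.)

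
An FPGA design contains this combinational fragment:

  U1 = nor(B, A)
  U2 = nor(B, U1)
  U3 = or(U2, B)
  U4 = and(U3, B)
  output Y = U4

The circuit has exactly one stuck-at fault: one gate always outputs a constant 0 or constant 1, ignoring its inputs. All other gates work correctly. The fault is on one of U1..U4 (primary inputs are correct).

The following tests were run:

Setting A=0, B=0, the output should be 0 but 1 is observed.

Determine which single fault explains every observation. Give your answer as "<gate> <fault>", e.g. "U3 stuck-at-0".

Fault-free values for test 1 (A=0, B=0): U1=1, U2=0, U3=0, U4=0, giving Y=0. Observed 1.
Test 1: faults giving observed 1 are {U4 stuck-at-1}.
Only U4 stuck-at-1 is consistent with every test.

U4 stuck-at-1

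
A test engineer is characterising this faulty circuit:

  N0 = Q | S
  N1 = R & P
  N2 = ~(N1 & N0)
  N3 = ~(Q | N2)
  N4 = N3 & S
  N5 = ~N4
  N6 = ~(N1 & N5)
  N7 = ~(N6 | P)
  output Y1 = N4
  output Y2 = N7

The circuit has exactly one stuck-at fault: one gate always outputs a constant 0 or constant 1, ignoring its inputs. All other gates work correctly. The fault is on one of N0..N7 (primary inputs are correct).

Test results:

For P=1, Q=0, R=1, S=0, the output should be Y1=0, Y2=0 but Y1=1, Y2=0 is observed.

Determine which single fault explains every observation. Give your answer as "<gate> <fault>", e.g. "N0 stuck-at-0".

N4 stuck-at-1

Fault-free values for test 1 (P=1, Q=0, R=1, S=0): N0=0, N1=1, N2=1, N3=0, N4=0, N5=1, N6=0, N7=0, giving Y1=0, Y2=0. Observed Y1=1, Y2=0.
Test 1: faults giving observed Y1=1, Y2=0 are {N4 stuck-at-1}.
Only N4 stuck-at-1 is consistent with every test.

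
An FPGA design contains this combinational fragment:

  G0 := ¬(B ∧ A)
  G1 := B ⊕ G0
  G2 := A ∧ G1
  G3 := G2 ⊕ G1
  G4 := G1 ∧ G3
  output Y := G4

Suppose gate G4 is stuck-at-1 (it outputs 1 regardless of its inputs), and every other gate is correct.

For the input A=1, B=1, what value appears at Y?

1

Propagate with G4 forced: G0=0, G1=1, G2=1, G3=0, G4=1 [stuck-at-1].
So Y = 1. (Without the fault it would be 0.)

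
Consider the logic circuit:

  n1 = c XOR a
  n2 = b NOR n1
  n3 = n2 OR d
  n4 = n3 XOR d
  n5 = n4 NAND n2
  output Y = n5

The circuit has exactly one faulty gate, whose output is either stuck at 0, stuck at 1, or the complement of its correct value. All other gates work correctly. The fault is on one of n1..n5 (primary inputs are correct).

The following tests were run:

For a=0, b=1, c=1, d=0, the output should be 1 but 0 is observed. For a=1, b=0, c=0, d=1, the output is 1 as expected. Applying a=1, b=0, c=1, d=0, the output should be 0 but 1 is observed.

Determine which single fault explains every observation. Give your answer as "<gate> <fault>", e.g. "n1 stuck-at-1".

Fault-free values for test 1 (a=0, b=1, c=1, d=0): n1=1, n2=0, n3=0, n4=0, n5=1, giving Y=1. Observed 0.
Test 1: faults giving observed 0 are {n2 stuck-at-1, n2 inverted output, n5 stuck-at-0, n5 inverted output}.
Test 2 (a=1, b=0, c=0, d=1): fault-free n1=1, n2=0, n3=1, n4=0, n5=1 → 1; observed 1. Eliminates n5 stuck-at-0, n5 inverted output.
Test 3 (a=1, b=0, c=1, d=0): fault-free n1=0, n2=1, n3=1, n4=1, n5=0 → 0; observed 1. Eliminates n2 stuck-at-1.
Only n2 inverted output is consistent with every test.

n2 inverted output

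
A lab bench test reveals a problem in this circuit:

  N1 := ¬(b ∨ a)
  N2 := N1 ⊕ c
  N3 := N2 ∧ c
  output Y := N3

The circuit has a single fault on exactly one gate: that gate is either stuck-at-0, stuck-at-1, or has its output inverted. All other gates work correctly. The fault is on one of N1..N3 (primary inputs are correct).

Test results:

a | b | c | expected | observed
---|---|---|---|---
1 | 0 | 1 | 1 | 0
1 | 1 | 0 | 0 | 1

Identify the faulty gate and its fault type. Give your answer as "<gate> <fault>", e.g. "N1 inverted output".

Fault-free values for test 1 (a=1, b=0, c=1): N1=0, N2=1, N3=1, giving Y=1. Observed 0.
Test 1: faults giving observed 0 are {N1 stuck-at-1, N1 inverted output, N2 stuck-at-0, N2 inverted output, N3 stuck-at-0, N3 inverted output}.
Test 2 (a=1, b=1, c=0): fault-free N1=0, N2=0, N3=0 → 0; observed 1. Eliminates N1 stuck-at-1, N1 inverted output, N2 stuck-at-0, N2 inverted output, N3 stuck-at-0.
Only N3 inverted output is consistent with every test.

N3 inverted output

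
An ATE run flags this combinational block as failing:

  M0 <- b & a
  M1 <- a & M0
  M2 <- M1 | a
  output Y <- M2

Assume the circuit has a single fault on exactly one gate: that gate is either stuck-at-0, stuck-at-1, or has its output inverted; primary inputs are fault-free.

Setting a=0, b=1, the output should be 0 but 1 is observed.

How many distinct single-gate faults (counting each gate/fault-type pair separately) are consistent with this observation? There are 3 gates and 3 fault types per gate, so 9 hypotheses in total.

4

Fault-free: M0=0, M1=0, M2=0 → 0. Observed 1.
  M0 stuck-at-0: output 0 ✗
  M0 stuck-at-1: output 0 ✗
  M0 inverted output: output 0 ✗
  M1 stuck-at-0: output 0 ✗
  M1 stuck-at-1: output 1 ✓
  M1 inverted output: output 1 ✓
  M2 stuck-at-0: output 0 ✗
  M2 stuck-at-1: output 1 ✓
  M2 inverted output: output 1 ✓
Consistent faults: {M1 stuck-at-1, M1 inverted output, M2 stuck-at-1, M2 inverted output} — 4 in all.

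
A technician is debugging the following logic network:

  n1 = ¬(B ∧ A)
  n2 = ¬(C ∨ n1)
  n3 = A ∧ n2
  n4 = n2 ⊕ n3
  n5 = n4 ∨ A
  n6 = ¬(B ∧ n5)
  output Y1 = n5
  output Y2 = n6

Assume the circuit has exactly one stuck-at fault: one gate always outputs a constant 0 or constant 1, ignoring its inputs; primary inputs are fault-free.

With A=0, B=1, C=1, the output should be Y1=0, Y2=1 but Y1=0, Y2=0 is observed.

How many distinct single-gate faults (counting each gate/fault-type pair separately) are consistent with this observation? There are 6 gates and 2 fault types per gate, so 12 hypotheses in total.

1

Fault-free: n1=1, n2=0, n3=0, n4=0, n5=0, n6=1 → Y1=0, Y2=1. Observed Y1=0, Y2=0.
  n1 stuck-at-0: output Y1=0, Y2=1 ✗
  n1 stuck-at-1: output Y1=0, Y2=1 ✗
  n2 stuck-at-0: output Y1=0, Y2=1 ✗
  n2 stuck-at-1: output Y1=1, Y2=0 ✗
  n3 stuck-at-0: output Y1=0, Y2=1 ✗
  n3 stuck-at-1: output Y1=1, Y2=0 ✗
  n4 stuck-at-0: output Y1=0, Y2=1 ✗
  n4 stuck-at-1: output Y1=1, Y2=0 ✗
  n5 stuck-at-0: output Y1=0, Y2=1 ✗
  n5 stuck-at-1: output Y1=1, Y2=0 ✗
  n6 stuck-at-0: output Y1=0, Y2=0 ✓
  n6 stuck-at-1: output Y1=0, Y2=1 ✗
Consistent faults: {n6 stuck-at-0} — 1 in all.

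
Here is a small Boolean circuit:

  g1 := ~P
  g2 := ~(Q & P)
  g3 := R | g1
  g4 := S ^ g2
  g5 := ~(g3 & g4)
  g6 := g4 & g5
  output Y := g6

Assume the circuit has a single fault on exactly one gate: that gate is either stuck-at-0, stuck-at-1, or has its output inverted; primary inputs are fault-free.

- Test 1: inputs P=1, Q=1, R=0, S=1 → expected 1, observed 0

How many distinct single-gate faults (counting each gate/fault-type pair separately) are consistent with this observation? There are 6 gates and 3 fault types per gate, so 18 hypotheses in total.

12

Fault-free: g1=0, g2=0, g3=0, g4=1, g5=1, g6=1 → 1. Observed 0.
  g1: stuck-at-1, inverted output ✓; others ✗
  g2: stuck-at-1, inverted output ✓; others ✗
  g3: stuck-at-1, inverted output ✓; others ✗
  g4: stuck-at-0, inverted output ✓; others ✗
  g5: stuck-at-0, inverted output ✓; others ✗
  g6: stuck-at-0, inverted output ✓; others ✗
Consistent faults: {g1 stuck-at-1, g1 inverted output, g2 stuck-at-1, g2 inverted output, g3 stuck-at-1, g3 inverted output, g4 stuck-at-0, g4 inverted output, g5 stuck-at-0, g5 inverted output, g6 stuck-at-0, g6 inverted output} — 12 in all.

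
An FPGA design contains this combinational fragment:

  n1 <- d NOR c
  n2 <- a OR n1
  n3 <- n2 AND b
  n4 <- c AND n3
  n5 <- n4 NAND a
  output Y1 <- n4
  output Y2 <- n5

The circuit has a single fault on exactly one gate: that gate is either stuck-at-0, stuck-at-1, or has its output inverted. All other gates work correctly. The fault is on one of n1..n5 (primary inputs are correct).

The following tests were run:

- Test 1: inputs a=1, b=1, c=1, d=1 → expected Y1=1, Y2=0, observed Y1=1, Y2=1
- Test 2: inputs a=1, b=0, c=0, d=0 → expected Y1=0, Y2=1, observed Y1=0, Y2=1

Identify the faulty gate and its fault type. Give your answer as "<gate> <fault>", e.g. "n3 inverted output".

Fault-free values for test 1 (a=1, b=1, c=1, d=1): n1=0, n2=1, n3=1, n4=1, n5=0, giving Y1=1, Y2=0. Observed Y1=1, Y2=1.
Test 1: faults giving observed Y1=1, Y2=1 are {n5 stuck-at-1, n5 inverted output}.
Test 2 (a=1, b=0, c=0, d=0): fault-free n1=1, n2=1, n3=0, n4=0, n5=1 → Y1=0, Y2=1; observed Y1=0, Y2=1. Eliminates n5 inverted output.
Only n5 stuck-at-1 is consistent with every test.

n5 stuck-at-1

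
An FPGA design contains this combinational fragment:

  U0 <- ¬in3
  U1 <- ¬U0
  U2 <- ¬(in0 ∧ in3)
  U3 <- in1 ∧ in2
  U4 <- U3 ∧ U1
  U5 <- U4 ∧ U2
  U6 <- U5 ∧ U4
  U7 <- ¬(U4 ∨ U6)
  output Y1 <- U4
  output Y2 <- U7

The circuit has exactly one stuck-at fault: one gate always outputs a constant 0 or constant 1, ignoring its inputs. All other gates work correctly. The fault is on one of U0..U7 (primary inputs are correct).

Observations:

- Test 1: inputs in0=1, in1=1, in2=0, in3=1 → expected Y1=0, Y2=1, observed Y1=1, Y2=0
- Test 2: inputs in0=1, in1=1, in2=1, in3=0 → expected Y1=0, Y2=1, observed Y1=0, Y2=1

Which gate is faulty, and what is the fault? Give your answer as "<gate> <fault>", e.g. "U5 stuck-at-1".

U3 stuck-at-1

Fault-free values for test 1 (in0=1, in1=1, in2=0, in3=1): U0=0, U1=1, U2=0, U3=0, U4=0, U5=0, U6=0, U7=1, giving Y1=0, Y2=1. Observed Y1=1, Y2=0.
Test 1: faults giving observed Y1=1, Y2=0 are {U3 stuck-at-1, U4 stuck-at-1}.
Test 2 (in0=1, in1=1, in2=1, in3=0): fault-free U0=1, U1=0, U2=1, U3=1, U4=0, U5=0, U6=0, U7=1 → Y1=0, Y2=1; observed Y1=0, Y2=1. Eliminates U4 stuck-at-1.
Only U3 stuck-at-1 is consistent with every test.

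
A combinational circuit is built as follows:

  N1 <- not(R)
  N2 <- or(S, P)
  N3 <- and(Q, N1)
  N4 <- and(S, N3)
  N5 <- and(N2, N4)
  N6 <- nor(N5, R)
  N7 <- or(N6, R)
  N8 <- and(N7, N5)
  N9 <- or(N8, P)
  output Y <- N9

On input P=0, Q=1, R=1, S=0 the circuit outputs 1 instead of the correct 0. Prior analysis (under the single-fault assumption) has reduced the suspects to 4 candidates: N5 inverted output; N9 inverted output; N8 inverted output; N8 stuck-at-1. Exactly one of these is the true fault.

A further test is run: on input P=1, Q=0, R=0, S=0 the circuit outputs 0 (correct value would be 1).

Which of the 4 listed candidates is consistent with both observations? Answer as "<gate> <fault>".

N9 inverted output

Evaluate each candidate on input P=1, Q=0, R=0, S=0:
  N5 inverted output: N1=1, N2=1, N3=0, N4=0, N5=1 [inverted output], N6=0, N7=0, N8=0, N9=1 → 1 — eliminated
  N9 inverted output: N1=1, N2=1, N3=0, N4=0, N5=0, N6=1, N7=1, N8=0, N9=0 [inverted output] → 0 — matches
  N8 inverted output: N1=1, N2=1, N3=0, N4=0, N5=0, N6=1, N7=1, N8=1 [inverted output], N9=1 → 1 — eliminated
  N8 stuck-at-1: N1=1, N2=1, N3=0, N4=0, N5=0, N6=1, N7=1, N8=1 [stuck-at-1], N9=1 → 1 — eliminated
Only N9 inverted output reproduces the observed 0.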